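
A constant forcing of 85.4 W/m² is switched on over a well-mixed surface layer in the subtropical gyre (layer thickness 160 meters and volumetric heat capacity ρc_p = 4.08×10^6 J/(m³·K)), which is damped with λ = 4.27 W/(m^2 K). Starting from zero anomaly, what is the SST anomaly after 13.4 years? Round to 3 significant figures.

Areal heat capacity C = ρc_p × D = 4.08×10^6 × 160 = 6.53×10^8 J m⁻² K⁻¹.
τ = C / λ = 6.53×10^8 / 4.27 = 1.53×10^8 s.
Equilibrium anomaly ΔT_eq = F / λ = 85.4 / 4.27 = 20.0 K.
t = 13.4 years = 4.23×10^8 s, so t/τ = 2.77.
ΔT(t) = ΔT_eq (1 − e^(−t/τ)) = 20.0 × (1 − e^−2.77) = 18.7 K.

18.7 K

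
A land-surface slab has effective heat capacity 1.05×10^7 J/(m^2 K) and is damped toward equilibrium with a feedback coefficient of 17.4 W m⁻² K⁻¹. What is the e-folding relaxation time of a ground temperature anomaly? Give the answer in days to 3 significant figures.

6.98 days

Areal heat capacity C = 1.05×10^7 J/(m^2 K) (given).
Relaxation time τ = C / λ = 1.05×10^7 / 17.4 = 6.03×10^5 s.
In days: 6.03×10^5 s / (86400 s/day) = 6.98 days.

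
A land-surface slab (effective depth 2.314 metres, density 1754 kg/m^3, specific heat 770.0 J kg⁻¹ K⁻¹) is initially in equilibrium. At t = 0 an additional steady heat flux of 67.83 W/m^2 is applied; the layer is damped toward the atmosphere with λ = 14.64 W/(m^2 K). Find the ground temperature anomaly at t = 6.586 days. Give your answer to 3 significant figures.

4.31 K

Areal heat capacity C = ρ c_p D = 1754 × 770.0 × 2.314 = 3.13×10^6 J/(m^2 K).
τ = C / λ = 3.13×10^6 / 14.64 = 2.13×10^5 s.
Equilibrium anomaly ΔT_eq = F / λ = 67.83 / 14.64 = 4.63 K.
t = 6.586 days = 5.69×10^5 s, so t/τ = 2.67.
ΔT(t) = ΔT_eq (1 − e^(−t/τ)) = 4.63 × (1 − e^−2.67) = 4.31 K.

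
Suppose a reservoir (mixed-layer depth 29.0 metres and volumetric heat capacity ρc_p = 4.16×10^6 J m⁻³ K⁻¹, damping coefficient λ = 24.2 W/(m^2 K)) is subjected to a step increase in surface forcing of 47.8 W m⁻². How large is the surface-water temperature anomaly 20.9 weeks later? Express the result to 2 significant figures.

Areal heat capacity C = ρc_p × D = 4.16×10^6 × 29.0 = 1.21×10^8 J/(m²·K).
τ = C / λ = 1.21×10^8 / 24.2 = 4.99×10^6 s.
Equilibrium anomaly ΔT_eq = F / λ = 47.8 / 24.2 = 1.98 K.
t = 20.9 weeks = 1.26×10^7 s, so t/τ = 2.54.
ΔT(t) = ΔT_eq (1 − e^(−t/τ)) = 1.98 × (1 − e^−2.54) = 1.82 K.

1.8 K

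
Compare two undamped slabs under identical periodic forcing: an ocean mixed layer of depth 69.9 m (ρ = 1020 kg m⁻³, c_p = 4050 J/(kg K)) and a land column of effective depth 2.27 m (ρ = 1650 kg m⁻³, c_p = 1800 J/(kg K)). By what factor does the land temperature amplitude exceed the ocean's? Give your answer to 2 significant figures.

C_ocean = 1020 × 4050 × 69.9 = 2.89×10^8 J/(m²·K).
C_land = 1650 × 1800 × 2.27 = 6.74×10^6 J/(m²·K).
Undamped amplitude ∝ 1/C, so A_land/A_ocean = C_ocean/C_land = 42.8.

43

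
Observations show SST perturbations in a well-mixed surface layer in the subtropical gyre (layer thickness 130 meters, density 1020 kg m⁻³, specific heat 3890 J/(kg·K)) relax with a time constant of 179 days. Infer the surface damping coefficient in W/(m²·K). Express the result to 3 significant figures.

Areal heat capacity C = ρ c_p D = 1020 × 3890 × 130 = 5.16×10^8 J/(m^2 K).
τ = 179 days = 1.55×10^7 s.
λ = C / τ = 5.16×10^8 / 1.55×10^7 = 33.4 W/(m²·K).

33.4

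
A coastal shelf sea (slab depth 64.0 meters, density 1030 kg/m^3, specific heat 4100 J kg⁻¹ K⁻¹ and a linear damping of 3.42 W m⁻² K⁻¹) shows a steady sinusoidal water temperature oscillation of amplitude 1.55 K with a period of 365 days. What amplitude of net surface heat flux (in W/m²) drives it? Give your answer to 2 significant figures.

Areal heat capacity C = ρ c_p D = 1030 × 4100 × 64.0 = 2.70×10^8 J m⁻² K⁻¹.
ω = 2π / 3.15×10^7 s = 1.99×10^-7 s⁻¹.
√((Cω)² + λ²) = √((53.8)² + 3.42²) = 54.0 W/(m²·K).
F₀ = A × √((Cω)²+λ²) = 1.55 × 54.0 = 83.6 W/m².

84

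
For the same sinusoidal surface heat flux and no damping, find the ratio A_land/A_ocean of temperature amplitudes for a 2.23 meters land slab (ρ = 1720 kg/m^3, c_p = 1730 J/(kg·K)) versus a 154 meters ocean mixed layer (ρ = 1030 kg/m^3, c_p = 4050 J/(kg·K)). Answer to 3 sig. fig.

96.8

C_ocean = 1030 × 4050 × 154 = 6.42×10^8 J/(m²·K).
C_land = 1720 × 1730 × 2.23 = 6.64×10^6 J/(m²·K).
Undamped amplitude ∝ 1/C, so A_land/A_ocean = C_ocean/C_land = 96.8.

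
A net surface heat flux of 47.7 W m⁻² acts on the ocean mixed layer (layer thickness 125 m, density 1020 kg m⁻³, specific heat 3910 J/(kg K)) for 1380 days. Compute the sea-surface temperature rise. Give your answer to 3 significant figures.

Areal heat capacity C = ρ c_p D = 1020 × 3910 × 125 = 4.99×10^8 J/(m²·K).
Net heat input Q = F Δt = 47.7 × (1380 days × 86400 s/day) = 5.69×10^9 J/m².
ΔT = Q / C = 5.69×10^9 / 4.99×10^8 = 11.4 K.

11.4 K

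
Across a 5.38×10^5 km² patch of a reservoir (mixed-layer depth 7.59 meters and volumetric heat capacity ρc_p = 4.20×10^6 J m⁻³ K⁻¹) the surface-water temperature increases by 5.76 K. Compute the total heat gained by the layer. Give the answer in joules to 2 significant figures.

9.9×10^19 J

Areal heat capacity C = ρc_p × D = 4.20×10^6 × 7.59 = 3.19×10^7 J m⁻² K⁻¹.
Heat per unit area: q = C ΔT = 3.19×10^7 × 5.76 = 1.84×10^8 J/m².
Total heat: Q = q × A = 1.84×10^8 × (5.38×10^5 × 10⁶ m²) = 9.88×10^19 J.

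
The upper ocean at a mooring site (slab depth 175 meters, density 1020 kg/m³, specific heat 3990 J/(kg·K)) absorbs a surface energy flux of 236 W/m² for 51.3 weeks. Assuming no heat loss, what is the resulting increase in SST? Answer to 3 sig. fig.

Areal heat capacity C = ρ c_p D = 1020 × 3990 × 175 = 7.12×10^8 J/(m^2 K).
Net heat input Q = F Δt = 236 × (51.3 weeks × 6.048×10^5 s/week) = 7.32×10^9 J/m².
ΔT = Q / C = 7.32×10^9 / 7.12×10^8 = 10.3 K.

10.3 K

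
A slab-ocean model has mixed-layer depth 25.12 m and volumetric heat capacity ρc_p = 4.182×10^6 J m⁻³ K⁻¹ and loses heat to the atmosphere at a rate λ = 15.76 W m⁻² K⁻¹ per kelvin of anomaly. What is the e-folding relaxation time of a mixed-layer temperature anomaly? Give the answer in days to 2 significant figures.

77 days

Areal heat capacity C = ρc_p × D = 4.182×10^6 × 25.12 = 1.05×10^8 J/(m^2 K).
Relaxation time τ = C / λ = 1.05×10^8 / 15.76 = 6.67×10^6 s.
In days: 6.67×10^6 s / (86400 s/day) = 77.1 days.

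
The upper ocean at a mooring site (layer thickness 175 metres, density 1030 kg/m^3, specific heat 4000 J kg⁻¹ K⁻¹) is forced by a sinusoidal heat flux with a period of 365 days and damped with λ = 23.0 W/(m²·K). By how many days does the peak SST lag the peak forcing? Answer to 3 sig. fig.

Areal heat capacity C = ρ c_p D = 1030 × 4000 × 175 = 7.21×10^8 J m⁻² K⁻¹.
ω = 2π / 3.15×10^7 s = 1.99×10^-7 s⁻¹.
Phase lag φ = arctan(Cω/λ) = arctan(144/23.0) = 1.41 rad.
Time lag = φ / ω = 1.41 / 1.99×10^-7 = 7.09×10^6 s = 82.0 days.

82.0 days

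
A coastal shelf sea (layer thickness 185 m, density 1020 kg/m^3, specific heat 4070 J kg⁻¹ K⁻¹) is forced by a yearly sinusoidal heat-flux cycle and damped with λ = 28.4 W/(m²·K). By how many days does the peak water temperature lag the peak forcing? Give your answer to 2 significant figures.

81 days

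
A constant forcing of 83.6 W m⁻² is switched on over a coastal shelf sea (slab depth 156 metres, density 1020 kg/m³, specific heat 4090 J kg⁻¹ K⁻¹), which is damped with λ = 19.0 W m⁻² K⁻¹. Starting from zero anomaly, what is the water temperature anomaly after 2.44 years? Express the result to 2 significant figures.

3.9 K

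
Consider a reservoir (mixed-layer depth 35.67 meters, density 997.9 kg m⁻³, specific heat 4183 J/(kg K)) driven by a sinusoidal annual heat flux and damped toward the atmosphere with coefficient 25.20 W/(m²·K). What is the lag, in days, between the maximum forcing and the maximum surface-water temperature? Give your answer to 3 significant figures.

Areal heat capacity C = ρ c_p D = 997.9 × 4183 × 35.67 = 1.49×10^8 J/(m^2 K).
ω = 2π / 3.15×10^7 s = 1.99×10^-7 s⁻¹.
Phase lag φ = arctan(Cω/λ) = arctan(29.7/25.20) = 0.867 rad.
Time lag = φ / ω = 0.867 / 1.99×10^-7 = 4.35×10^6 s = 50.3 days.

50.3 days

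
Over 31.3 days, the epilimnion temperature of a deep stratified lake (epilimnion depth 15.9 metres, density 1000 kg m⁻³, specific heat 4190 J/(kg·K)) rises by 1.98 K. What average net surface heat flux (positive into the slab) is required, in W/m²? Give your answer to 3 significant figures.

Areal heat capacity C = ρ c_p D = 1000 × 4190 × 15.9 = 6.66×10^7 J/(m²·K).
Required heat per unit area: Q = C ΔT = 6.66×10^7 × 1.98 = 1.32×10^8 J/m².
Flux F = Q / Δt = 1.32×10^8 / 2.70×10^6 s = 48.8 W/m².

48.8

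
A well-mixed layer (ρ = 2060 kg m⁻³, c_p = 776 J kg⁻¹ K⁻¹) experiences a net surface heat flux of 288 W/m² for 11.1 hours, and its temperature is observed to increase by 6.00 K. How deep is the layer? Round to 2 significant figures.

Heat input Q = F Δt = 288 × 40000 s = 1.15×10^7 J/m².
Required areal heat capacity C = Q / ΔT = 1.92×10^6 J/(m²·K).
Depth D = C / (ρ c_p) = 1.92×10^6 / (2060 × 776) = 1.20 m.

1.2 m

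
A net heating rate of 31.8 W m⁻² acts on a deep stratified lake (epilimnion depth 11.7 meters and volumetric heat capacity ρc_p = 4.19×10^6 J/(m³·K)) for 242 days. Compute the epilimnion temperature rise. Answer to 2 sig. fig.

14 K

Areal heat capacity C = ρc_p × D = 4.19×10^6 × 11.7 = 4.90×10^7 J/(m²·K).
Net heat input Q = F Δt = 31.8 × (242 days × 86400 s/day) = 6.65×10^8 J/m².
ΔT = Q / C = 6.65×10^8 / 4.90×10^7 = 13.6 K.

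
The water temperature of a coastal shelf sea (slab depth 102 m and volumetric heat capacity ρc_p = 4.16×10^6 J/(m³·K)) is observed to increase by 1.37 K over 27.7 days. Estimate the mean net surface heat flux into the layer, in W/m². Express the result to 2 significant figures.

240

Areal heat capacity C = ρc_p × D = 4.16×10^6 × 102 = 4.24×10^8 J m⁻² K⁻¹.
Required heat per unit area: Q = C ΔT = 4.24×10^8 × 1.37 = 5.81×10^8 J/m².
Flux F = Q / Δt = 5.81×10^8 / 2.39×10^6 s = 243 W/m².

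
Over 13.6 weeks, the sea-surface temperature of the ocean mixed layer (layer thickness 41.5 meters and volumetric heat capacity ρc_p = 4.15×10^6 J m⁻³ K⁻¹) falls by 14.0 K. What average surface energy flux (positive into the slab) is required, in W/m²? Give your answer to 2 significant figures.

Areal heat capacity C = ρc_p × D = 4.15×10^6 × 41.5 = 1.72×10^8 J m⁻² K⁻¹.
Required heat per unit area: Q = C ΔT = 1.72×10^8 × -14.0 = -2.41×10^9 J/m².
Flux F = Q / Δt = -2.41×10^9 / 8.23×10^6 s = -293 W/m².

-290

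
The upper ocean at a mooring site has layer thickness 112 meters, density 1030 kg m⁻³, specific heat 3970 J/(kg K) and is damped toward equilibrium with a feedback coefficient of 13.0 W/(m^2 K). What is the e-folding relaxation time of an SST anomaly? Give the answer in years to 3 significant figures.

1.12 years

Areal heat capacity C = ρ c_p D = 1030 × 3970 × 112 = 4.58×10^8 J m⁻² K⁻¹.
Relaxation time τ = C / λ = 4.58×10^8 / 13.0 = 3.52×10^7 s.
In years: 3.52×10^7 s / (3.156×10^7 s/year) = 1.12 years.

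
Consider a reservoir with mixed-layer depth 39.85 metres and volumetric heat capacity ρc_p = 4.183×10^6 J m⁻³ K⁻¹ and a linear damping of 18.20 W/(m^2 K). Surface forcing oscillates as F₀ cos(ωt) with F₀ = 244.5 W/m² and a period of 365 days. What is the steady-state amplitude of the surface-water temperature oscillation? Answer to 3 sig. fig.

6.46 K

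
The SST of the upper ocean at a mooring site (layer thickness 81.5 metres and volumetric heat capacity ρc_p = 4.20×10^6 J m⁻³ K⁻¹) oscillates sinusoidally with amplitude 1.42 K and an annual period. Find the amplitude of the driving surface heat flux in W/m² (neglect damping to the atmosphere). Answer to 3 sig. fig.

Areal heat capacity C = ρc_p × D = 4.20×10^6 × 81.5 = 3.42×10^8 J m⁻² K⁻¹.
ω = 2π / 3.15×10^7 s = 1.99×10^-7 s⁻¹.
Cω = 3.42×10^8 × 1.99×10^-7 = 68.2 W/(m²·K).
F₀ = A × Cω = 1.42 × 68.2 = 96.8 W/m².

96.8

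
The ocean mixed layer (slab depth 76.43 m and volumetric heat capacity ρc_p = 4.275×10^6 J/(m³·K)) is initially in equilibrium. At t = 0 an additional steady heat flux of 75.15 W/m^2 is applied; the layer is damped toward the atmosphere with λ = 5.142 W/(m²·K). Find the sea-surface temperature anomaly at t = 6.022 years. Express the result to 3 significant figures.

Areal heat capacity C = ρc_p × D = 4.275×10^6 × 76.43 = 3.27×10^8 J m⁻² K⁻¹.
τ = C / λ = 3.27×10^8 / 5.142 = 6.35×10^7 s.
Equilibrium anomaly ΔT_eq = F / λ = 75.15 / 5.142 = 14.6 K.
t = 6.022 years = 1.90×10^8 s, so t/τ = 2.99.
ΔT(t) = ΔT_eq (1 − e^(−t/τ)) = 14.6 × (1 − e^−2.99) = 13.9 K.

13.9 K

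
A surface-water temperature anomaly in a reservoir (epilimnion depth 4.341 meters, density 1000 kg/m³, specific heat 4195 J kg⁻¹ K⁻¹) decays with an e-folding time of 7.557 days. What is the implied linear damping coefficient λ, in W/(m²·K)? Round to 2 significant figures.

28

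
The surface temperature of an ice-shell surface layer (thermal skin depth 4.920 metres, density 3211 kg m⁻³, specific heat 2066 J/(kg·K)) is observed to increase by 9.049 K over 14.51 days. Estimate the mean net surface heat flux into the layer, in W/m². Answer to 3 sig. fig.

236

Areal heat capacity C = ρ c_p D = 3211 × 2066 × 4.920 = 3.26×10^7 J/(m²·K).
Required heat per unit area: Q = C ΔT = 3.26×10^7 × 9.049 = 2.95×10^8 J/m².
Flux F = Q / Δt = 2.95×10^8 / 1.25×10^6 s = 236 W/m².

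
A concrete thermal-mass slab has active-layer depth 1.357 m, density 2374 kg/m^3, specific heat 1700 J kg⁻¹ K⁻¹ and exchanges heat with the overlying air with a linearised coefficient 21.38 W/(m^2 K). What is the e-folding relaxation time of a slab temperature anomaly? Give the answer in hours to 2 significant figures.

Areal heat capacity C = ρ c_p D = 2374 × 1700 × 1.357 = 5.48×10^6 J/(m^2 K).
Relaxation time τ = C / λ = 5.48×10^6 / 21.38 = 2.56×10^5 s.
In hours: 2.56×10^5 s / (3600 s/hour) = 71.2 hours.

71 hours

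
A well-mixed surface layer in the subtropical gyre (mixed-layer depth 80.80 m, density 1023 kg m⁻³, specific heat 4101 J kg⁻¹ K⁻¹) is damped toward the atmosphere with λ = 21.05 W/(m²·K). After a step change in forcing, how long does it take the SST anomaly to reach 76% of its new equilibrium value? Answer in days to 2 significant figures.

Areal heat capacity C = ρ c_p D = 1023 × 4101 × 80.80 = 3.39×10^8 J m⁻² K⁻¹.
τ = C / λ = 3.39×10^8 / 21.05 = 1.61×10^7 s.
Fraction reached: 1 − e^(−t/τ) = 0.76 ⇒ t = −τ ln(1 − 0.76) = τ × 1.43.
t = 2.30×10^7 s = 266 days.

270 days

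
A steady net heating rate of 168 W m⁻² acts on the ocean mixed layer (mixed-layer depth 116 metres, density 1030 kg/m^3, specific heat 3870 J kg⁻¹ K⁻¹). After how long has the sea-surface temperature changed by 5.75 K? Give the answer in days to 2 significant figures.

180 days

Areal heat capacity C = ρ c_p D = 1030 × 3870 × 116 = 4.62×10^8 J m⁻² K⁻¹.
Time required: Δt = C ΔT / F = 4.62×10^8 × 5.75 / 168 = 1.58×10^7 s.
In days: 1.58×10^7 s / (86400 s/day) = 183 days.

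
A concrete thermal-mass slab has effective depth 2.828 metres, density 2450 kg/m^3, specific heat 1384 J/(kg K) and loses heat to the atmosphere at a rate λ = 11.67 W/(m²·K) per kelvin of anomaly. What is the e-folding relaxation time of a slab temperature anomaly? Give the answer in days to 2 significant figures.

Areal heat capacity C = ρ c_p D = 2450 × 1384 × 2.828 = 9.59×10^6 J m⁻² K⁻¹.
Relaxation time τ = C / λ = 9.59×10^6 / 11.67 = 8.22×10^5 s.
In days: 8.22×10^5 s / (86400 s/day) = 9.51 days.

9.5 days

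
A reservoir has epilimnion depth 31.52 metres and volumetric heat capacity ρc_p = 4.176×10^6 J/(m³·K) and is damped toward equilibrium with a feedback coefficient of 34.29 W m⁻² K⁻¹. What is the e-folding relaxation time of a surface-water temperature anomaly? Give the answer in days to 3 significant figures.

44.4 days

Areal heat capacity C = ρc_p × D = 4.176×10^6 × 31.52 = 1.32×10^8 J/(m²·K).
Relaxation time τ = C / λ = 1.32×10^8 / 34.29 = 3.84×10^6 s.
In days: 3.84×10^6 s / (86400 s/day) = 44.4 days.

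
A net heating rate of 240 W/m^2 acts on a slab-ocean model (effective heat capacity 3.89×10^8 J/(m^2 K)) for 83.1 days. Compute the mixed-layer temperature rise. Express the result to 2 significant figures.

4.4 K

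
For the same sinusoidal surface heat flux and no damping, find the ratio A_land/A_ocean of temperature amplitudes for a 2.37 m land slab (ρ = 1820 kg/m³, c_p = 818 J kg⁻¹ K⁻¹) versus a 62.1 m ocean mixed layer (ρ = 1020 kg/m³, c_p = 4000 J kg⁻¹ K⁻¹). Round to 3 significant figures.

C_ocean = 1020 × 4000 × 62.1 = 2.53×10^8 J/(m²·K).
C_land = 1820 × 818 × 2.37 = 3.53×10^6 J/(m²·K).
Undamped amplitude ∝ 1/C, so A_land/A_ocean = C_ocean/C_land = 71.8.

71.8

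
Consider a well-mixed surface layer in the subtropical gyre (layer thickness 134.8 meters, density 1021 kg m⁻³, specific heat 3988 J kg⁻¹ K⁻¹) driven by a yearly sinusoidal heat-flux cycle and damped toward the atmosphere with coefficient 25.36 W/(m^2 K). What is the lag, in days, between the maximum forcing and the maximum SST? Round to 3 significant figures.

Areal heat capacity C = ρ c_p D = 1021 × 3988 × 134.8 = 5.49×10^8 J/(m²·K).
ω = 2π / 3.15×10^7 s = 1.99×10^-7 s⁻¹.
Phase lag φ = arctan(Cω/λ) = arctan(109/25.36) = 1.34 rad.
Time lag = φ / ω = 1.34 / 1.99×10^-7 = 6.74×10^6 s = 78.0 days.

78.0 days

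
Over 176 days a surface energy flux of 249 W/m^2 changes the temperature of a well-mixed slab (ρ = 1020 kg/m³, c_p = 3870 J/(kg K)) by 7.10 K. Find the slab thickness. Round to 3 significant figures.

Heat input Q = F Δt = 249 × 1.52×10^7 s = 3.79×10^9 J/m².
Required areal heat capacity C = Q / ΔT = 5.33×10^8 J/(m²·K).
Depth D = C / (ρ c_p) = 5.33×10^8 / (1020 × 3870) = 135 m.

135 m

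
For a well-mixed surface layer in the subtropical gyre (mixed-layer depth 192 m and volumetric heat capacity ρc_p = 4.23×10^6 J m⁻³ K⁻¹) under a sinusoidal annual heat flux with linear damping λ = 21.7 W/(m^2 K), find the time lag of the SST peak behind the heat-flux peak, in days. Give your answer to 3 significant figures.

83.5 days

Areal heat capacity C = ρc_p × D = 4.23×10^6 × 192 = 8.12×10^8 J/(m²·K).
ω = 2π / 3.15×10^7 s = 1.99×10^-7 s⁻¹.
Phase lag φ = arctan(Cω/λ) = arctan(162/21.7) = 1.44 rad.
Time lag = φ / ω = 1.44 / 1.99×10^-7 = 7.21×10^6 s = 83.5 days.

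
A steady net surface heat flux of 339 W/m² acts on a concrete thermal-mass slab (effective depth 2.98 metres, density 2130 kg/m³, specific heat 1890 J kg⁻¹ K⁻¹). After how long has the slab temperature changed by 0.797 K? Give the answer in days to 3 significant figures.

Areal heat capacity C = ρ c_p D = 2130 × 1890 × 2.98 = 1.20×10^7 J/(m²·K).
Time required: Δt = C ΔT / F = 1.20×10^7 × 0.797 / 339 = 28200 s.
In days: 28200 s / (86400 s/day) = 0.326 days.

0.326 days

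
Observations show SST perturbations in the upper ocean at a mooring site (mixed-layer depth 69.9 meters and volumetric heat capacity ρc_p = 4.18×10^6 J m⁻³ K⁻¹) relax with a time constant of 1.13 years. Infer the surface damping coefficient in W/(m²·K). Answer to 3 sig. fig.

Areal heat capacity C = ρc_p × D = 4.18×10^6 × 69.9 = 2.92×10^8 J/(m²·K).
τ = 1.13 years = 3.57×10^7 s.
λ = C / τ = 2.92×10^8 / 3.57×10^7 = 8.19 W/(m²·K).

8.19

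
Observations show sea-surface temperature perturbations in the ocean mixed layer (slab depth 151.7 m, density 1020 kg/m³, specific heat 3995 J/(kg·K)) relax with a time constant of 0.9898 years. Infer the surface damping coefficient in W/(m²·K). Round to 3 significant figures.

Areal heat capacity C = ρ c_p D = 1020 × 3995 × 151.7 = 6.18×10^8 J/(m^2 K).
τ = 0.9898 years = 3.12×10^7 s.
λ = C / τ = 6.18×10^8 / 3.12×10^7 = 19.8 W/(m²·K).

19.8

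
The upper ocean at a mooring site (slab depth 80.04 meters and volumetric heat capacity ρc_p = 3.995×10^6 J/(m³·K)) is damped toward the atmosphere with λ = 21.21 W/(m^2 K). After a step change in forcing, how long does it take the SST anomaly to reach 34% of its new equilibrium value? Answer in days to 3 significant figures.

Areal heat capacity C = ρc_p × D = 3.995×10^6 × 80.04 = 3.20×10^8 J m⁻² K⁻¹.
τ = C / λ = 3.20×10^8 / 21.21 = 1.51×10^7 s.
Fraction reached: 1 − e^(−t/τ) = 0.34 ⇒ t = −τ ln(1 − 0.34) = τ × 0.416.
t = 6.26×10^6 s = 72.5 days.

72.5 days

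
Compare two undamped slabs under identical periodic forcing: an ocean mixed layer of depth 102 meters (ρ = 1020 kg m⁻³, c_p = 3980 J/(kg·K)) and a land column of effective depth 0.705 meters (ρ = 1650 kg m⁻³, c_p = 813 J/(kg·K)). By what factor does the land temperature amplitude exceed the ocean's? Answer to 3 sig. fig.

438

C_ocean = 1020 × 3980 × 102 = 4.14×10^8 J/(m²·K).
C_land = 1650 × 813 × 0.705 = 9.46×10^5 J/(m²·K).
Undamped amplitude ∝ 1/C, so A_land/A_ocean = C_ocean/C_land = 438.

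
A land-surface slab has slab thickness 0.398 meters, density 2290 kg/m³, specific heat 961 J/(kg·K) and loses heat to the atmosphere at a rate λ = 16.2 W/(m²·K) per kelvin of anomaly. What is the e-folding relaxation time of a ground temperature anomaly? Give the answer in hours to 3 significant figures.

Areal heat capacity C = ρ c_p D = 2290 × 961 × 0.398 = 8.76×10^5 J m⁻² K⁻¹.
Relaxation time τ = C / λ = 8.76×10^5 / 16.2 = 54100 s.
In hours: 54100 s / (3600 s/hour) = 15.0 hours.

15.0 hours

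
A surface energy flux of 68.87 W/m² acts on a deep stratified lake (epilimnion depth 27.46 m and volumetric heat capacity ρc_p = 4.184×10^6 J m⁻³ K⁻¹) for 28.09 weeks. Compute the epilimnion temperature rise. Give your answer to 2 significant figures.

10 K

Areal heat capacity C = ρc_p × D = 4.184×10^6 × 27.46 = 1.15×10^8 J m⁻² K⁻¹.
Net heat input Q = F Δt = 68.87 × (28.09 weeks × 6.048×10^5 s/week) = 1.17×10^9 J/m².
ΔT = Q / C = 1.17×10^9 / 1.15×10^8 = 10.2 K.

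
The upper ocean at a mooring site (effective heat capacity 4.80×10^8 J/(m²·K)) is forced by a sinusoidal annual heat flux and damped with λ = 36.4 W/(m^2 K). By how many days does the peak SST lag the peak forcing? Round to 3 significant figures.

Areal heat capacity C = 4.80×10^8 J/(m²·K) (given).
ω = 2π / 3.15×10^7 s = 1.99×10^-7 s⁻¹.
Phase lag φ = arctan(Cω/λ) = arctan(95.6/36.4) = 1.21 rad.
Time lag = φ / ω = 1.21 / 1.99×10^-7 = 6.06×10^6 s = 70.1 days.

70.1 days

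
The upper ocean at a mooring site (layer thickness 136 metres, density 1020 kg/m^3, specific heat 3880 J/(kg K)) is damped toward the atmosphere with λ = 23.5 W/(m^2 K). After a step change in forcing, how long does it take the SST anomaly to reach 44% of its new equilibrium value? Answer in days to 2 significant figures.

150 days

Areal heat capacity C = ρ c_p D = 1020 × 3880 × 136 = 5.38×10^8 J m⁻² K⁻¹.
τ = C / λ = 5.38×10^8 / 23.5 = 2.29×10^7 s.
Fraction reached: 1 − e^(−t/τ) = 0.44 ⇒ t = −τ ln(1 − 0.44) = τ × 0.580.
t = 1.33×10^7 s = 154 days.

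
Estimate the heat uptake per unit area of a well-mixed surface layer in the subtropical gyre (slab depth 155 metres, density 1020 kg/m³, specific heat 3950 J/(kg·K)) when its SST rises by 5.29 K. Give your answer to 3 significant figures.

Areal heat capacity C = ρ c_p D = 1020 × 3950 × 155 = 6.24×10^8 J/(m^2 K).
ΔQ = C ΔT = 6.24×10^8 × 5.29 = 3.30×10^9 J/m².

3.30×10^9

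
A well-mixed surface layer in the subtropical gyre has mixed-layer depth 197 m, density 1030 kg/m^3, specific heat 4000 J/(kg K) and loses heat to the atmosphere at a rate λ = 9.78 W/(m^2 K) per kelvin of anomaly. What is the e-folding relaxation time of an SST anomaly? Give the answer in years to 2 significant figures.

Areal heat capacity C = ρ c_p D = 1030 × 4000 × 197 = 8.12×10^8 J m⁻² K⁻¹.
Relaxation time τ = C / λ = 8.12×10^8 / 9.78 = 8.30×10^7 s.
In years: 8.30×10^7 s / (3.156×10^7 s/year) = 2.63 years.

2.6 years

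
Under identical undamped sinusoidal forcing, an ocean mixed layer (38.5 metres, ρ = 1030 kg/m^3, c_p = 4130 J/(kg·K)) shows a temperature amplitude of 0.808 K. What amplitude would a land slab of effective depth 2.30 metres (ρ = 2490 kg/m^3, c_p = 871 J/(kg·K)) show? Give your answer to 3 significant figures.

26.5 K

C_ocean = 1.64×10^8 J/(m²·K); C_land = 4.99×10^6 J/(m²·K).
A ∝ 1/C ⇒ A_land = A_ocean × C_ocean/C_land = 0.808 × 32.8 = 26.5 K.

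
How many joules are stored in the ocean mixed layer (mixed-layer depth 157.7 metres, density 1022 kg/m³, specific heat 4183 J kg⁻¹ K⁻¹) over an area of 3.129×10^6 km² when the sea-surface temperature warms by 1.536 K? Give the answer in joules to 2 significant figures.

Areal heat capacity C = ρ c_p D = 1022 × 4183 × 157.7 = 6.74×10^8 J/(m^2 K).
Heat per unit area: q = C ΔT = 6.74×10^8 × 1.536 = 1.04×10^9 J/m².
Total heat: Q = q × A = 1.04×10^9 × (3.129×10^6 × 10⁶ m²) = 3.24×10^21 J.

3.2×10^21 J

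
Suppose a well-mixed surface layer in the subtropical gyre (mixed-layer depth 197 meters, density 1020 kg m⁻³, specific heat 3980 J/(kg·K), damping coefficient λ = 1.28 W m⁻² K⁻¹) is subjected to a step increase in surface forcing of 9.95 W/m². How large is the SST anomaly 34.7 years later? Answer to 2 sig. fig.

Areal heat capacity C = ρ c_p D = 1020 × 3980 × 197 = 8.00×10^8 J/(m^2 K).
τ = C / λ = 8.00×10^8 / 1.28 = 6.25×10^8 s.
Equilibrium anomaly ΔT_eq = F / λ = 9.95 / 1.28 = 7.77 K.
t = 34.7 years = 1.10×10^9 s, so t/τ = 1.75.
ΔT(t) = ΔT_eq (1 − e^(−t/τ)) = 7.77 × (1 − e^−1.75) = 6.43 K.

6.4 K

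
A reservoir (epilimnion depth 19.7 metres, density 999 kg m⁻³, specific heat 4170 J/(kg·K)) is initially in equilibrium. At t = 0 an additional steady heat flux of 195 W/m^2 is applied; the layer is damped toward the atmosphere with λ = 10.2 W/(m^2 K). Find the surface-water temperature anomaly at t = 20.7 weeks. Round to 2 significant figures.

Areal heat capacity C = ρ c_p D = 999 × 4170 × 19.7 = 8.21×10^7 J m⁻² K⁻¹.
τ = C / λ = 8.21×10^7 / 10.2 = 8.05×10^6 s.
Equilibrium anomaly ΔT_eq = F / λ = 195 / 10.2 = 19.1 K.
t = 20.7 weeks = 1.25×10^7 s, so t/τ = 1.56.
ΔT(t) = ΔT_eq (1 − e^(−t/τ)) = 19.1 × (1 − e^−1.56) = 15.1 K.

15 K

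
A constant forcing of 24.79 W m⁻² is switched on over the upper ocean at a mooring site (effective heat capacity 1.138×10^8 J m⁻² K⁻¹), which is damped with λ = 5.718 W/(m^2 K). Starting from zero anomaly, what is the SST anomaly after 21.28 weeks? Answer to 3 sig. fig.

2.06 K

Areal heat capacity C = 1.138×10^8 J m⁻² K⁻¹ (given).
τ = C / λ = 1.14×10^8 / 5.718 = 1.99×10^7 s.
Equilibrium anomaly ΔT_eq = F / λ = 24.79 / 5.718 = 4.34 K.
t = 21.28 weeks = 1.29×10^7 s, so t/τ = 0.647.
ΔT(t) = ΔT_eq (1 − e^(−t/τ)) = 4.34 × (1 − e^−0.647) = 2.06 K.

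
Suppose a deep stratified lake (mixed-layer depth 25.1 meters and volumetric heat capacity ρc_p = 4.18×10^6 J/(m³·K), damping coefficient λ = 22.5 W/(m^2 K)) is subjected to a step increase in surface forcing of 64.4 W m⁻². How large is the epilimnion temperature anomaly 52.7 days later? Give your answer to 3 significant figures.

1.78 K

Areal heat capacity C = ρc_p × D = 4.18×10^6 × 25.1 = 1.05×10^8 J/(m^2 K).
τ = C / λ = 1.05×10^8 / 22.5 = 4.66×10^6 s.
Equilibrium anomaly ΔT_eq = F / λ = 64.4 / 22.5 = 2.86 K.
t = 52.7 days = 4.55×10^6 s, so t/τ = 0.976.
ΔT(t) = ΔT_eq (1 − e^(−t/τ)) = 2.86 × (1 − e^−0.976) = 1.78 K.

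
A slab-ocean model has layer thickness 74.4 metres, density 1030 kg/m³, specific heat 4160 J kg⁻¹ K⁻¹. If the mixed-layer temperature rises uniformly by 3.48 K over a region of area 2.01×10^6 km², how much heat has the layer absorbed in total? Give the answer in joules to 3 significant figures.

2.23×10^21 J

Areal heat capacity C = ρ c_p D = 1030 × 4160 × 74.4 = 3.19×10^8 J/(m^2 K).
Heat per unit area: q = C ΔT = 3.19×10^8 × 3.48 = 1.11×10^9 J/m².
Total heat: Q = q × A = 1.11×10^9 × (2.01×10^6 × 10⁶ m²) = 2.23×10^21 J.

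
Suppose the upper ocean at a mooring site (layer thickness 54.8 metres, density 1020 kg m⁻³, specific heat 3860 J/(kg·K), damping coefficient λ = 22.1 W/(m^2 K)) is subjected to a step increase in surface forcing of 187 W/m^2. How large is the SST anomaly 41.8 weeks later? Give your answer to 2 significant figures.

7.8 K

Areal heat capacity C = ρ c_p D = 1020 × 3860 × 54.8 = 2.16×10^8 J m⁻² K⁻¹.
τ = C / λ = 2.16×10^8 / 22.1 = 9.76×10^6 s.
Equilibrium anomaly ΔT_eq = F / λ = 187 / 22.1 = 8.46 K.
t = 41.8 weeks = 2.53×10^7 s, so t/τ = 2.59.
ΔT(t) = ΔT_eq (1 − e^(−t/τ)) = 8.46 × (1 − e^−2.59) = 7.83 K.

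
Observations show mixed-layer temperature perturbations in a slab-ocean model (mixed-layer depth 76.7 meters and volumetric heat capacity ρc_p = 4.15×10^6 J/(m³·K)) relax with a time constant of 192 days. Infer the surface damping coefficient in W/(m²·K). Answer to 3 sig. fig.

Areal heat capacity C = ρc_p × D = 4.15×10^6 × 76.7 = 3.18×10^8 J/(m²·K).
τ = 192 days = 1.66×10^7 s.
λ = C / τ = 3.18×10^8 / 1.66×10^7 = 19.2 W/(m²·K).

19.2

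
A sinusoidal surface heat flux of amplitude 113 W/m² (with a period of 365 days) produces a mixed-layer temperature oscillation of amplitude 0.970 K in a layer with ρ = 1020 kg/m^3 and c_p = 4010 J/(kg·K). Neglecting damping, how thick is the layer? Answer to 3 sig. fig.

143 m

ω = 2π / 3.15×10^7 s = 1.99×10^-7 s⁻¹.
Required C = F₀ / (A ω) = 113 / (0.970 × 1.99×10^-7) = 5.85×10^8 J/(m²·K).
D = C / (ρ c_p) = 5.85×10^8 / (1020 × 4010) = 143 m.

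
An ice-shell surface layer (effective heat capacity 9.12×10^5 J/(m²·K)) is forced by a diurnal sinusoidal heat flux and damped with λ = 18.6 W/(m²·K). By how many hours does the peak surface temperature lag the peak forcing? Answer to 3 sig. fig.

Areal heat capacity C = 9.12×10^5 J/(m²·K) (given).
ω = 2π / 86400 s = 7.27×10^-5 s⁻¹.
Phase lag φ = arctan(Cω/λ) = arctan(66.3/18.6) = 1.30 rad.
Time lag = φ / ω = 1.30 / 7.27×10^-5 = 17800 s = 4.96 hours.

4.96 hours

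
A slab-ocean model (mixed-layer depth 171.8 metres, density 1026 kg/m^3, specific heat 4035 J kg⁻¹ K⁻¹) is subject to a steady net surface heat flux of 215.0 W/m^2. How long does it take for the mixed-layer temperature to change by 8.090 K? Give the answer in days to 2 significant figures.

310 days

Areal heat capacity C = ρ c_p D = 1026 × 4035 × 171.8 = 7.11×10^8 J/(m²·K).
Time required: Δt = C ΔT / F = 7.11×10^8 × 8.090 / 215.0 = 2.68×10^7 s.
In days: 2.68×10^7 s / (86400 s/day) = 310 days.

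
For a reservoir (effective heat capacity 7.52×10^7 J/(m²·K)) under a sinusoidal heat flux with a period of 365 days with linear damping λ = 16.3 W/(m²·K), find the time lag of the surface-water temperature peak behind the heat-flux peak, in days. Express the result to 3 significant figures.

Areal heat capacity C = 7.52×10^7 J/(m²·K) (given).
ω = 2π / 3.15×10^7 s = 1.99×10^-7 s⁻¹.
Phase lag φ = arctan(Cω/λ) = arctan(15.0/16.3) = 0.743 rad.
Time lag = φ / ω = 0.743 / 1.99×10^-7 = 3.73×10^6 s = 43.2 days.

43.2 days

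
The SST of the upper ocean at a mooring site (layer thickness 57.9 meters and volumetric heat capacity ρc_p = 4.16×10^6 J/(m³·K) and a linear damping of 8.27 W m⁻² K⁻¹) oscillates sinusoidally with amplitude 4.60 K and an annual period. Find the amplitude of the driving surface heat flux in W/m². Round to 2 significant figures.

220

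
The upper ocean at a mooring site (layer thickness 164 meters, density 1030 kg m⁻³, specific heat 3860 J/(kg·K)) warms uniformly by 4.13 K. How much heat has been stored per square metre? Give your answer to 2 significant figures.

2.7×10^9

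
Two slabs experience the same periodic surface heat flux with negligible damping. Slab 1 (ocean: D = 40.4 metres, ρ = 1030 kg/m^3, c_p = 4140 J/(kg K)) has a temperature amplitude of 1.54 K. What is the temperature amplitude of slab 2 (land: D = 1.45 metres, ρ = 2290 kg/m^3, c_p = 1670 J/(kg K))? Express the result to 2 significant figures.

C_ocean = 1.72×10^8 J/(m²·K); C_land = 5.55×10^6 J/(m²·K).
A ∝ 1/C ⇒ A_land = A_ocean × C_ocean/C_land = 1.54 × 31.1 = 47.8 K.

48 K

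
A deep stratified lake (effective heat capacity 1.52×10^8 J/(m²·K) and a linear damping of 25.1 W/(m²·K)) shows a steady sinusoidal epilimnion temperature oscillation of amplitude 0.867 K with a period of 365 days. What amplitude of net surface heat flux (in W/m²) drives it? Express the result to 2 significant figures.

34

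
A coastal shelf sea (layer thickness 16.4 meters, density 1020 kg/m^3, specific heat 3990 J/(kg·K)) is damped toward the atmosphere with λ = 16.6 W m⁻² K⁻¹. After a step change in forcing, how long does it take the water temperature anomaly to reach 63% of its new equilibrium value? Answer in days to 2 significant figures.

46 days

Areal heat capacity C = ρ c_p D = 1020 × 3990 × 16.4 = 6.67×10^7 J/(m^2 K).
τ = C / λ = 6.67×10^7 / 16.6 = 4.02×10^6 s.
Fraction reached: 1 − e^(−t/τ) = 0.63 ⇒ t = −τ ln(1 − 0.63) = τ × 0.994.
t = 4.00×10^6 s = 46.3 days.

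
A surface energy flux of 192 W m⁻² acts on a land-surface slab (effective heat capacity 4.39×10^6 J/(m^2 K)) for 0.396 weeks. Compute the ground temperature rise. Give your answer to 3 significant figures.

Areal heat capacity C = 4.39×10^6 J/(m^2 K) (given).
Net heat input Q = F Δt = 192 × (0.396 weeks × 6.048×10^5 s/week) = 4.60×10^7 J/m².
ΔT = Q / C = 4.60×10^7 / 4.39×10^6 = 10.5 K.

10.5 K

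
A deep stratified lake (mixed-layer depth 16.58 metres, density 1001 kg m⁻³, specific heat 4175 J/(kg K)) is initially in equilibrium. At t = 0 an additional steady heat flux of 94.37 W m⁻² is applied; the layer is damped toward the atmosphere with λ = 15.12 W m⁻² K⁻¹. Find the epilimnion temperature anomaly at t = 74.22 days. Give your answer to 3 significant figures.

4.70 K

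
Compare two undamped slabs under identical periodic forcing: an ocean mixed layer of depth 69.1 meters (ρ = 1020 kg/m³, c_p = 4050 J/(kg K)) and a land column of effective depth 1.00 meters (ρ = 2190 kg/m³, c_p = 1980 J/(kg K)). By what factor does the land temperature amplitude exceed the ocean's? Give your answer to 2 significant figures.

C_ocean = 1020 × 4050 × 69.1 = 2.85×10^8 J/(m²·K).
C_land = 2190 × 1980 × 1.00 = 4.34×10^6 J/(m²·K).
Undamped amplitude ∝ 1/C, so A_land/A_ocean = C_ocean/C_land = 65.8.

66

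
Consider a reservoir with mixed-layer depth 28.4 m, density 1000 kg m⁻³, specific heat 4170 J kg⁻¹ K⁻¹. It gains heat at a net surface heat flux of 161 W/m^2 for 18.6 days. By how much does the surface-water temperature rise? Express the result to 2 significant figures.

2.2 K

Areal heat capacity C = ρ c_p D = 1000 × 4170 × 28.4 = 1.18×10^8 J/(m²·K).
Net heat input Q = F Δt = 161 × (18.6 days × 86400 s/day) = 2.59×10^8 J/m².
ΔT = Q / C = 2.59×10^8 / 1.18×10^8 = 2.18 K.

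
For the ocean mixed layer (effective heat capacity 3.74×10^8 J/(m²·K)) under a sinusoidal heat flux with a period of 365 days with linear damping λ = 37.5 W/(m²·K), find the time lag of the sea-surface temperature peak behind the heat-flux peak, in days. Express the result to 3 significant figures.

64.2 days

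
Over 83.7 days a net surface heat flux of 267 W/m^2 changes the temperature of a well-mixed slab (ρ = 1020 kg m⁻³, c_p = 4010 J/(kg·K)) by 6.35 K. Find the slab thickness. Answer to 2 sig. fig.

74 m

Heat input Q = F Δt = 267 × 7.23×10^6 s = 1.93×10^9 J/m².
Required areal heat capacity C = Q / ΔT = 3.04×10^8 J/(m²·K).
Depth D = C / (ρ c_p) = 3.04×10^8 / (1020 × 4010) = 74.3 m.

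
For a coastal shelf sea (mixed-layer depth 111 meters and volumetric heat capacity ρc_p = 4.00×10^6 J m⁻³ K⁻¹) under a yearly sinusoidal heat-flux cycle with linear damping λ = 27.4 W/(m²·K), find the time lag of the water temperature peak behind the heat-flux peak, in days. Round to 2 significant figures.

74 days

Areal heat capacity C = ρc_p × D = 4.00×10^6 × 111 = 4.44×10^8 J/(m^2 K).
ω = 2π / 3.15×10^7 s = 1.99×10^-7 s⁻¹.
Phase lag φ = arctan(Cω/λ) = arctan(88.5/27.4) = 1.27 rad.
Time lag = φ / ω = 1.27 / 1.99×10^-7 = 6.38×10^6 s = 73.8 days.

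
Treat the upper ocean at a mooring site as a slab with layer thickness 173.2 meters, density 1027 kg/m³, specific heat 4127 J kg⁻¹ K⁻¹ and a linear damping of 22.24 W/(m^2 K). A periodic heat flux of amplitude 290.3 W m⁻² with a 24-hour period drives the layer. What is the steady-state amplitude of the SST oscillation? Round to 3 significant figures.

0.00544 K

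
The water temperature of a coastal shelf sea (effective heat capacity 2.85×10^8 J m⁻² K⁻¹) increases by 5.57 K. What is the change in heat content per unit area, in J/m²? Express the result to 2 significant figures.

1.6×10^9

Areal heat capacity C = 2.85×10^8 J m⁻² K⁻¹ (given).
ΔQ = C ΔT = 2.85×10^8 × 5.57 = 1.59×10^9 J/m².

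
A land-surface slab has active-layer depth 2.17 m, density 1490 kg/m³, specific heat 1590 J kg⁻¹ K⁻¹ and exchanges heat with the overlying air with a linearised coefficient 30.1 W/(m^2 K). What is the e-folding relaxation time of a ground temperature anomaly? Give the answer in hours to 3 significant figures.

Areal heat capacity C = ρ c_p D = 1490 × 1590 × 2.17 = 5.14×10^6 J/(m^2 K).
Relaxation time τ = C / λ = 5.14×10^6 / 30.1 = 1.71×10^5 s.
In hours: 1.71×10^5 s / (3600 s/hour) = 47.4 hours.

47.4 hours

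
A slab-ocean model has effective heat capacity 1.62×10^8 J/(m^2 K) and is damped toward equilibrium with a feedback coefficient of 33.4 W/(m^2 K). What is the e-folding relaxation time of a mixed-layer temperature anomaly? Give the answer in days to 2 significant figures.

Areal heat capacity C = 1.62×10^8 J/(m^2 K) (given).
Relaxation time τ = C / λ = 1.62×10^8 / 33.4 = 4.85×10^6 s.
In days: 4.85×10^6 s / (86400 s/day) = 56.1 days.

56 days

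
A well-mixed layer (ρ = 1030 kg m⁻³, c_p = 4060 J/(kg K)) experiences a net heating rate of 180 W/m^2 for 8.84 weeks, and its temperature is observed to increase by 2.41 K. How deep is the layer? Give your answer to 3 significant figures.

Heat input Q = F Δt = 180 × 5.35×10^6 s = 9.62×10^8 J/m².
Required areal heat capacity C = Q / ΔT = 3.99×10^8 J/(m²·K).
Depth D = C / (ρ c_p) = 3.99×10^8 / (1030 × 4060) = 95.5 m.

95.5 m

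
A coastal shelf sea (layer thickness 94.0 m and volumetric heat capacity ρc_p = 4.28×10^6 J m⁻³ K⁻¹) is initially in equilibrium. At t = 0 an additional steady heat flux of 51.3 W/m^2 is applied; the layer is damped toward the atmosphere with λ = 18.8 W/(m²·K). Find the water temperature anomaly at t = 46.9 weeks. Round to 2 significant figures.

2.0 K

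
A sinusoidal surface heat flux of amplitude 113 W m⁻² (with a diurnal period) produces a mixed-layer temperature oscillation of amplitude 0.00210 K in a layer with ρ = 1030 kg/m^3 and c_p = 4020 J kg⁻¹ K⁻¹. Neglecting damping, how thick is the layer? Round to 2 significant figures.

180 m

ω = 2π / 86400 s = 7.27×10^-5 s⁻¹.
Required C = F₀ / (A ω) = 113 / (0.00210 × 7.27×10^-5) = 7.40×10^8 J/(m²·K).
D = C / (ρ c_p) = 7.40×10^8 / (1030 × 4020) = 179 m.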